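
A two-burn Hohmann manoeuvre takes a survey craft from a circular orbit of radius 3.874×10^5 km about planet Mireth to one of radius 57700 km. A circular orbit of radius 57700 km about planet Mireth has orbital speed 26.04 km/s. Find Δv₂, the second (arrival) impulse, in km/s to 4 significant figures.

Δv₂ = 8.316 km/s

From the circular-orbit relation v² = μ/r at r = 57700 km: μ = v²r = (26.04)² × 57700 = 3.91253×10^7 km³/s².
The Hohmann ellipse has a_t = (r₁ + r₂)/2 = 2.2255×10^5 km.
On the circular orbit at r = 57700 km, v_c = √(μ/r) = 26.040 km/s.
Transfer-orbit speed at the same r (vis-viva, a = a_t): v_t = √[μ(2/r − 1/a_t)] = 34.356 km/s.
Δv₂ = |v_t − v_c| = |34.356 − 26.040| = 8.316 km/s.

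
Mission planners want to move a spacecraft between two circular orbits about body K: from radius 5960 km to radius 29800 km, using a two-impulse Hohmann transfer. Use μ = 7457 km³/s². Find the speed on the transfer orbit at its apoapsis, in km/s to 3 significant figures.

v = 0.289 km/s

Semi-major axis of the transfer orbit: a_t = (5960 + 29800)/2 = 17880 km.
At apoapsis, r = 29800 km.
From the vis-viva equation, v = √[μ(2/r − 1/a_t)] = 0.2888 km/s.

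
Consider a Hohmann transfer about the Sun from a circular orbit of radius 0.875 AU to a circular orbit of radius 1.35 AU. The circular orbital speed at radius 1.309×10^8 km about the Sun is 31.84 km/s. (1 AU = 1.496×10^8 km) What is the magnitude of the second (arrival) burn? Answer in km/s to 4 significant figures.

From the circular-orbit relation v² = μ/r at r = 1.309×10^8 km: μ = v²r = (31.84)² × 1.309×10^8 = 1.32705×10^11 km³/s².
In km: r₁ = 0.875 × 1.496×10^8 = 1.309×10^8 km; r₂ = 1.35 × 1.496×10^8 = 2.0196×10^8 km.
The Hohmann ellipse has a_t = (r₁ + r₂)/2 = 1.6643×10^8 km.
On the circular orbit at r = 2.0196×10^8 km, v_c = √(μ/r) = 25.63 km/s.
Vis-viva on the transfer ellipse at r = 2.0196×10^8 km gives v_t = √[μ(2/r − 1/a_t)] = 22.73 km/s.
Δv₂ = |v_t − v_c| = |22.73 − 25.63| = 2.900 km/s.

Δv₂ = 2.900 km/s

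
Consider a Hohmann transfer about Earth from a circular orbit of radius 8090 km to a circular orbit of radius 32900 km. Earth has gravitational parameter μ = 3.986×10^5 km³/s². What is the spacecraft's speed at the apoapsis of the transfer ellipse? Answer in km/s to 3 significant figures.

Semi-major axis of the transfer orbit: a_t = (8090 + 32900)/2 = 20495 km.
At apoapsis, r = 32900 km.
Applying v² = μ(2/r − 1/a_t): v = 2.187 km/s.

v = 2.19 km/s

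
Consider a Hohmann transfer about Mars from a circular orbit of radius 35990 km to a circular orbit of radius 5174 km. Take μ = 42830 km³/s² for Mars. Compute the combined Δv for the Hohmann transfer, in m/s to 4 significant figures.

Semi-major axis of the transfer orbit: a_t = (35990 + 5174)/2 = 20582 km.
At r₁ the circular-orbit speed is v₁ = √(μ/r₁) = 1.0909 km/s.
On the transfer ellipse at r₁, v² = μ(2/r − 1/a) gives v_a = √[μ(2/r₁ − 1/a_t)] = 0.54696 km/s.
First burn Δv₁ = |v_a − v₁| = 0.5439 km/s.
At r₂, v₂ = √(μ/r₂) = 2.8771 km/s.
Transfer-orbit speed at r₂: v_p = √[μ(2/r₂ − 1/a_t)] = 3.8046 km/s.
Second burn Δv₂ = |v₂ − v_p| = 0.9275 km/s.
Δv = Δv₁ + Δv₂ = 0.5439 + 0.9275 = 1.471 km/s.

Δv = 1471 m/s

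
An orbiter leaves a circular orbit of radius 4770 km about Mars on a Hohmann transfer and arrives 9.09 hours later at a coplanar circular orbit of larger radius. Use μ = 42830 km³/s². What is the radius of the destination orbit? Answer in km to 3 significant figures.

Transfer time t = 9.09 hours = 32724 s, and t = π√(a_t³/μ).
So a_t = (μ t²/π²)^(1/3) = (42830 × (32724)² / π²)^(1/3) = 16688 km.
Since a_t = (r₁ + r₂)/2, r₂ = 2a_t − r₁ = 2×16688 − 4770 = 28606 km.

r₂ = 28600 km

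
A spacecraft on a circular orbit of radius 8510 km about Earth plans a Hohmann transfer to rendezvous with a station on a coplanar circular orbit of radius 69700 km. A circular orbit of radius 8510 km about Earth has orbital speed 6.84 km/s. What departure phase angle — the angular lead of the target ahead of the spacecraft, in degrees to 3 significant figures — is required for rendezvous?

From the circular-orbit relation v² = μ/r at r = 8510 km: μ = v²r = (6.84)² × 8510 = 3.98145×10^5 km³/s².
Transfer-ellipse semi-major axis a_t = (r₁ + r₂)/2 = (8510 + 69700)/2 = 39105 km.
The half-period of the transfer ellipse is t = π√(a_t³/μ) = 38500 s.
The target's mean motion on its circular orbit is ω₂ = √(μ/r₂³) = 3.429×10^-5 rad/s.
Angle swept by the target during transfer: ω₂·t = 1.3202 rad = 75.64°.
Arrival is 180° from departure on the ellipse, so φ = 180° − 75.64° = 104°.

φ = 104°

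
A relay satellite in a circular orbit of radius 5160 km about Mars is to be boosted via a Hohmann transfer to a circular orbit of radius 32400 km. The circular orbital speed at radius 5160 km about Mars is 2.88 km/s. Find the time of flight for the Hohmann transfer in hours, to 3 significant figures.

From the circular-orbit relation v² = μ/r at r = 5160 km: μ = v²r = (2.88)² × 5160 = 42799.1 km³/s².
Transfer-ellipse semi-major axis a_t = (r₁ + r₂)/2 = (5160 + 32400)/2 = 18780 km.
Transfer time t = π√(a_t³/μ) = π√((18780)³ / 42799.1) = 39080 s.
Converting: 39080 s ÷ 3600 s/hour = 10.9 hours.

t = 10.9 hours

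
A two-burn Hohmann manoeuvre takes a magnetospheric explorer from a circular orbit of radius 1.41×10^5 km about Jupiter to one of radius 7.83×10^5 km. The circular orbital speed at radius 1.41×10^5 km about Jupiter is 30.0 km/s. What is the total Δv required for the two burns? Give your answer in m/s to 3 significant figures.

From the circular-orbit relation v² = μ/r at r = 1.41×10^5 km: μ = v²r = (30.0)² × 1.41×10^5 = 1.26900×10^8 km³/s².
The Hohmann ellipse has a_t = (r₁ + r₂)/2 = 4.620×10^5 km.
At r₁ the circular-orbit speed is v₁ = √(μ/r₁) = 30.000 km/s.
Transfer-orbit speed at r₁ (v² = μ(2/r − 1/a)): v_p = √[μ(2/r₁ − 1/a_t)] = 39.055 km/s.
First burn Δv₁ = |v_p − v₁| = 9.055 km/s.
Circular speed at r₂: v₂ = √(μ/r₂) = 12.731 km/s.
Transfer-orbit speed at r₂: v_a = √[μ(2/r₂ − 1/a_t)] = 7.0330 km/s.
Second burn Δv₂ = |v₂ − v_a| = 5.698 km/s.
Δv = Δv₁ + Δv₂ = 9.055 + 5.698 = 14.75 km/s.

Δv = 14800 m/s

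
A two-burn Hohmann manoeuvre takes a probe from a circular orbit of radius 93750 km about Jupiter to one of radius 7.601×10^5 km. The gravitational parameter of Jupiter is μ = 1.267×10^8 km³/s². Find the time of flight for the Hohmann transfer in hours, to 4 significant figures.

The Hohmann ellipse has a_t = (r₁ + r₂)/2 = 4.26925×10^5 km.
Transfer time t = π√(a_t³/μ) = π√((4.26925×10^5)³ / 1.267×10^8) = 77860 s.
Converting: 77860 s ÷ 3600 s/hour = 21.63 hours.

t = 21.63 hours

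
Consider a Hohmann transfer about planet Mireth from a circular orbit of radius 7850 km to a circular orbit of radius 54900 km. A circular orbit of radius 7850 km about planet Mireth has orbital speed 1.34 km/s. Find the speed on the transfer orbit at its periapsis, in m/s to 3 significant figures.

v = 1770 m/s

From the circular-orbit relation v² = μ/r at r = 7850 km: μ = v²r = (1.34)² × 7850 = 14095.5 km³/s².
Transfer-ellipse semi-major axis a_t = (r₁ + r₂)/2 = (7850 + 54900)/2 = 31375 km.
At periapsis, r = 7850 km.
From the vis-viva equation, v = √[μ(2/r − 1/a_t)] = 1.773 km/s.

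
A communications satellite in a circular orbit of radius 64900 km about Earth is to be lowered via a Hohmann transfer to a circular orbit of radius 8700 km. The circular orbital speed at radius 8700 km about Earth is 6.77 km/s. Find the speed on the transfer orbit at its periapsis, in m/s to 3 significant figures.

From the circular-orbit relation v² = μ/r at r = 8700 km: μ = v²r = (6.77)² × 8700 = 3.98746×10^5 km³/s².
The Hohmann ellipse has a_t = (r₁ + r₂)/2 = 36800 km.
The periapsis of the transfer ellipse is at r = 8700 km.
Vis-viva: v = √[μ(2/r − 1/a_t)] = √[3.98746×10^5 × (2/8700 − 1/36800)] = 8.991 km/s.

v = 8990 m/s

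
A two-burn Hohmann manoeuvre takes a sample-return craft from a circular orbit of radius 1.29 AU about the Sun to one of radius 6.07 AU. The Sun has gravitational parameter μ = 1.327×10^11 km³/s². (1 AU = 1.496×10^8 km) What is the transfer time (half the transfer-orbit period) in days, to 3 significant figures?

In km: r₁ = 1.29 × 1.496×10^8 = 1.92984×10^8 km; r₂ = 6.07 × 1.496×10^8 = 9.08072×10^8 km.
The Hohmann ellipse has a_t = (r₁ + r₂)/2 = 5.50528×10^8 km.
Half the transfer-orbit period gives t = π√(a_t³/μ) = 1.114×10^8 s.
Converting: 1.114×10^8 s ÷ 86400 s/day = 1290 days.

t = 1290 days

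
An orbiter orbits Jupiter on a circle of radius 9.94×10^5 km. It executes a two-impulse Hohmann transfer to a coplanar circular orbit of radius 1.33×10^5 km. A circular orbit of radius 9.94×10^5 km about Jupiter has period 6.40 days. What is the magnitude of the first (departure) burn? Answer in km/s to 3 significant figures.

Δv₁ = 5.81 km/s

From Kepler's third law T² = 4π²r³/μ at r = 9.94×10^5 km, T = 6.40 days = 6.40 × 86400 s = 5.5296×10^5 s: μ = 4π²r³/T² = 1.26804×10^8 km³/s².
The Hohmann ellipse has a_t = (r₁ + r₂)/2 = 5.635×10^5 km.
Circular speed at r = 9.940×10^5 km: v_c = √(μ/r) = 11.2946 km/s.
Transfer-orbit speed at the same r (vis-viva, a = a_t): v_t = √[μ(2/r − 1/a_t)] = 5.48721 km/s.
Δv₁ = |v_t − v_c| = |5.48721 − 11.2946| = 5.807 km/s.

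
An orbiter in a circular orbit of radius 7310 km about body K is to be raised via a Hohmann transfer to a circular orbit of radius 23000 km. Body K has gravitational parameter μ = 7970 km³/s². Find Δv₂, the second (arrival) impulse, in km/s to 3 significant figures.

Δv₂ = 0.180 km/s

Transfer-ellipse semi-major axis a_t = (r₁ + r₂)/2 = (7310 + 23000)/2 = 15155 km.
On the circular orbit at r = 23000 km, v_c = √(μ/r) = 0.58866 km/s.
Transfer-orbit speed at the same r (vis-viva, a = a_t): v_t = √[μ(2/r − 1/a_t)] = 0.40883 km/s.
Δv₂ = |v_t − v_c| = |0.40883 − 0.58866| = 0.1798 km/s.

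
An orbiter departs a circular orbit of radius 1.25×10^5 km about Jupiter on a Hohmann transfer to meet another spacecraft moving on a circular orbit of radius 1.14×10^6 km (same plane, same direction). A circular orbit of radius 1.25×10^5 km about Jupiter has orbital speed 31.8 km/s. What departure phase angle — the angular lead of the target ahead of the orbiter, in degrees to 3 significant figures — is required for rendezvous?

From the circular-orbit relation v² = μ/r at r = 1.25×10^5 km: μ = v²r = (31.8)² × 1.25×10^5 = 1.26405×10^8 km³/s².
Transfer-ellipse semi-major axis a_t = (r₁ + r₂)/2 = (1.250×10^5 + 1.140×10^6)/2 = 6.325×10^5 km.
The half-period of the transfer ellipse is t = π√(a_t³/μ) = 1.4056×10^5 s.
Target angular speed ω₂ = √(μ/r₂³) = 9.2369×10^-6 rad/s.
Angle swept by the target during transfer: ω₂·t = 1.2983 rad = 74.39°.
Arrival is 180° from departure on the ellipse, so φ = 180° − 74.39° = 106°.

φ = 106°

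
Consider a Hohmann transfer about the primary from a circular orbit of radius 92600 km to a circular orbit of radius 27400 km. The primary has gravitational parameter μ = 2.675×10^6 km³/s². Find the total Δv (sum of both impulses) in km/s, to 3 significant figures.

Δv = 4.14 km/s

Transfer-ellipse semi-major axis a_t = (r₁ + r₂)/2 = (92600 + 27400)/2 = 60000 km.
At r₁ the circular-orbit speed is v₁ = √(μ/r₁) = 5.375 km/s.
On the transfer ellipse at r₁, v² = μ(2/r − 1/a) gives v_a = √[μ(2/r₁ − 1/a_t)] = 3.632 km/s.
First burn Δv₁ = |v_a − v₁| = 1.743 km/s.
At r₂, v₂ = √(μ/r₂) = 9.8807 km/s.
Transfer-orbit speed at r₂: v_p = √[μ(2/r₂ − 1/a_t)] = 12.275 km/s.
Second burn Δv₂ = |v₂ − v_p| = 2.394 km/s.
Δv = Δv₁ + Δv₂ = 1.743 + 2.394 = 4.137 km/s.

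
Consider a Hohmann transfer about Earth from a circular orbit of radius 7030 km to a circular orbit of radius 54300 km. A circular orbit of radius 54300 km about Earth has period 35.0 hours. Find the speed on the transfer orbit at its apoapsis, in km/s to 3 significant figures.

v = 1.30 km/s

From Kepler's third law T² = 4π²r³/μ at r = 54300 km, T = 35.0 hours = 35.0 × 3600 s = 1.260×10^5 s: μ = 4π²r³/T² = 3.98124×10^5 km³/s².
Semi-major axis of the transfer orbit: a_t = (7030 + 54300)/2 = 30665 km.
At apoapsis, r = 54300 km.
Vis-viva: v = √[μ(2/r − 1/a_t)] = √[3.98124×10^5 × (2/54300 − 1/30665)] = 1.296 km/s.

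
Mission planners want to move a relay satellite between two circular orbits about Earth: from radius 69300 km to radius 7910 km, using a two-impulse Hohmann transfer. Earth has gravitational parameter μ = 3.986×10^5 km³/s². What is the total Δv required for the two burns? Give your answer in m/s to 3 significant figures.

Δv = 3720 m/s

Transfer-ellipse semi-major axis a_t = (r₁ + r₂)/2 = (69300 + 7910)/2 = 38605 km.
At r₁ the circular-orbit speed is v₁ = √(μ/r₁) = 2.3983 km/s.
Transfer-orbit speed at r₁ (v² = μ(2/r − 1/a)): v_a = √[μ(2/r₁ − 1/a_t)] = 1.0856 km/s.
First burn Δv₁ = |v_a − v₁| = 1.313 km/s.
At r₂, v₂ = √(μ/r₂) = 7.099 km/s.
Transfer-orbit speed at r₂: v_p = √[μ(2/r₂ − 1/a_t)] = 9.511 km/s.
Second burn Δv₂ = |v₂ − v_p| = 2.412 km/s.
Δv = Δv₁ + Δv₂ = 1.313 + 2.412 = 3.725 km/s.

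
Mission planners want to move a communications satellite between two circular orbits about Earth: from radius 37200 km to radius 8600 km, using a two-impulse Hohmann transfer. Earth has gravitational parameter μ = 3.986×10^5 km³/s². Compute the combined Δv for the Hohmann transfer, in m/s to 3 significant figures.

Δv = 3140 m/s

Semi-major axis of the transfer orbit: a_t = (37200 + 8600)/2 = 22900 km.
Circular speed at r₁: v₁ = √(μ/r₁) = √(3.986×10^5/37200) = 3.273 km/s.
Transfer-orbit speed at r₁ (vis-viva): v_a = √[μ(2/r₁ − 1/a_t)] = 2.006 km/s.
First burn Δv₁ = |v_a − v₁| = 1.267 km/s.
At r₂, v₂ = √(μ/r₂) = 6.808 km/s.
Transfer-orbit speed at r₂: v_p = √[μ(2/r₂ − 1/a_t)] = 8.677 km/s.
Second burn Δv₂ = |v₂ − v_p| = 1.869 km/s.
Δv = Δv₁ + Δv₂ = 1.267 + 1.869 = 3.136 km/s.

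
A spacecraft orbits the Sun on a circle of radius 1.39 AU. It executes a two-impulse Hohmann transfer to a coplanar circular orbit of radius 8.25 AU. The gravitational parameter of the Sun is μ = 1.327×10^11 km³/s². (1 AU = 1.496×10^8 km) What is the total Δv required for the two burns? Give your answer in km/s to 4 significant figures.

In km: r₁ = 1.39 × 1.496×10^8 = 2.07944×10^8 km; r₂ = 8.25 × 1.496×10^8 = 1.2342×10^9 km.
Semi-major axis of the transfer orbit: a_t = (2.07944×10^8 + 1.2342×10^9)/2 = 7.21072×10^8 km.
At r₁ the circular-orbit speed is v₁ = √(μ/r₁) = 25.262 km/s.
On the transfer ellipse at r₁, vis-viva equation gives v_p = √[μ(2/r₁ − 1/a_t)] = 33.050 km/s.
First burn Δv₁ = |v_p − v₁| = 7.788 km/s.
Circular speed at r₂: v₂ = √(μ/r₂) = 10.369 km/s.
Transfer-orbit speed at r₂: v_a = √[μ(2/r₂ − 1/a_t)] = 5.5684 km/s.
Second burn Δv₂ = |v₂ − v_a| = 4.801 km/s.
Total Δv = Δv₁ + Δv₂ = 12.59 km/s.

Δv = 12.59 km/s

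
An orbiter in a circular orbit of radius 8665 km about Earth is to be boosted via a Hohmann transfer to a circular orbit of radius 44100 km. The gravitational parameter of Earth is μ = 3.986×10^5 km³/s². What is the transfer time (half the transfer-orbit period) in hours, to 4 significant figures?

t = 5.923 hours

Semi-major axis of the transfer orbit: a_t = (8665 + 44100)/2 = 26382.5 km.
Half the transfer-orbit period gives t = π√(a_t³/μ) = 21323 s.
Converting: 21323 s ÷ 3600 s/hour = 5.923 hours.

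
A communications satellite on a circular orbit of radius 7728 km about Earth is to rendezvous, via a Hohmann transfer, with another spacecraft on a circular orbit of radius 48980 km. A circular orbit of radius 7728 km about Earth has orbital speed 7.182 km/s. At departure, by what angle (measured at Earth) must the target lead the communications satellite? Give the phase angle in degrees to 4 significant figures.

φ = 100.7°

From the circular-orbit relation v² = μ/r at r = 7728 km: μ = v²r = (7.182)² × 7728 = 3.98619×10^5 km³/s².
The Hohmann ellipse has a_t = (r₁ + r₂)/2 = 28354 km.
The half-period of the transfer ellipse is t = π√(a_t³/μ) = 23757 s.
The target's mean motion on its circular orbit is ω₂ = √(μ/r₂³) = 5.8244×10^-5 rad/s.
Angle swept by the target during transfer: ω₂·t = 1.3837 rad = 79.28°.
The communications satellite traverses 180° on the transfer ellipse, so the target must lead by 180° − 79.28° = 100.7°.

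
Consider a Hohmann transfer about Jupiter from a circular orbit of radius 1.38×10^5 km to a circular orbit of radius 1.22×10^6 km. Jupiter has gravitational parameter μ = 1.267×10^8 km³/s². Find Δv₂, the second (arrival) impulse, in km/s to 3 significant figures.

Δv₂ = 5.60 km/s

Semi-major axis of the transfer orbit: a_t = (1.380×10^5 + 1.220×10^6)/2 = 6.790×10^5 km.
Circular speed at r = 1.220×10^6 km: v_c = √(μ/r) = 10.191 km/s.
Transfer-orbit speed at the same r (vis-viva, a = a_t): v_t = √[μ(2/r − 1/a_t)] = 4.5942 km/s.
Δv₂ = |v_t − v_c| = |4.5942 − 10.191| = 5.597 km/s.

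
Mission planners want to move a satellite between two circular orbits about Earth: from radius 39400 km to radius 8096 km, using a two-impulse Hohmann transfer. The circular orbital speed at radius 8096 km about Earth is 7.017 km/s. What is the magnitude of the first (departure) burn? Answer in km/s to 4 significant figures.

From the circular-orbit relation v² = μ/r at r = 8096 km: μ = v²r = (7.017)² × 8096 = 3.98633×10^5 km³/s².
Transfer-ellipse semi-major axis a_t = (r₁ + r₂)/2 = (39400 + 8096)/2 = 23748 km.
On the circular orbit at r = 39400 km, v_c = √(μ/r) = 3.181 km/s.
Transfer-orbit speed at the same r (vis-viva, a = a_t): v_t = √[μ(2/r − 1/a_t)] = 1.857 km/s.
Δv₁ = |v_t − v_c| = |1.857 − 3.181| = 1.324 km/s.

Δv₁ = 1.324 km/s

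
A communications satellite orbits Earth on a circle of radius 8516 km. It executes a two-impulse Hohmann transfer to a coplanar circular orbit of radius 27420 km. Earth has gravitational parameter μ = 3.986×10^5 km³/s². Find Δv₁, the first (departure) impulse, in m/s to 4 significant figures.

Semi-major axis of the transfer orbit: a_t = (8516 + 27420)/2 = 17968 km.
Circular speed at r = 8516 km: v_c = √(μ/r) = 6.8415 km/s.
Vis-viva on the transfer ellipse at r = 8516 km gives v_t = √[μ(2/r − 1/a_t)] = 8.4515 km/s.
Δv₁ = |v_t − v_c| = |8.4515 − 6.8415| = 1.610 km/s.

Δv₁ = 1610 m/s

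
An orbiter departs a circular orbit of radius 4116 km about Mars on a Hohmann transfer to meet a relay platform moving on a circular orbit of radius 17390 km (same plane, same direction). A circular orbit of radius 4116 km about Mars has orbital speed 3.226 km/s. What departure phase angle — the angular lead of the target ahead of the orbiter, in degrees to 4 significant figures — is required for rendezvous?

From the circular-orbit relation v² = μ/r at r = 4116 km: μ = v²r = (3.226)² × 4116 = 42835.5 km³/s².
Semi-major axis of the transfer orbit: a_t = (4116 + 17390)/2 = 10753 km.
The half-period of the transfer ellipse is t = π√(a_t³/μ) = 16925.5 s.
The target's mean motion on its circular orbit is ω₂ = √(μ/r₂³) = 9.02511×10^-5 rad/s.
Angle swept by the target during transfer: ω₂·t = 1.5275 rad = 87.52°.
Arrival is 180° from departure on the ellipse, so φ = 180° − 87.52° = 92.48°.

φ = 92.48°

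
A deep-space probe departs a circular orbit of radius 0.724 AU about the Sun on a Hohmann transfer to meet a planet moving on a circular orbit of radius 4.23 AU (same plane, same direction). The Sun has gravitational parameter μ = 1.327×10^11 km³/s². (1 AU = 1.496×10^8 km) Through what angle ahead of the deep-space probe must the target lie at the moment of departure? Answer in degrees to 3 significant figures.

φ = 99.3°

In km: r₁ = 0.724 × 1.496×10^8 = 1.083104×10^8 km; r₂ = 4.23 × 1.496×10^8 = 6.32808×10^8 km.
The Hohmann ellipse has a_t = (r₁ + r₂)/2 = 3.705592×10^8 km.
The half-period of the transfer ellipse is t = π√(a_t³/μ) = 6.1518×10^7 s.
Target angular speed ω₂ = √(μ/r₂³) = 2.2884×10^-8 rad/s.
Angle swept by the target during transfer: ω₂·t = 1.4078 rad = 80.66°.
The deep-space probe traverses 180° on the transfer ellipse, so the target must lead by 180° − 80.66° = 99.3°.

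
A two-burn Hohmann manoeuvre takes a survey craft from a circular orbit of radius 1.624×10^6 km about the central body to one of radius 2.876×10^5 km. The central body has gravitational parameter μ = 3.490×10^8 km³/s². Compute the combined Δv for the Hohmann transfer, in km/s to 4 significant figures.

Δv = 17.19 km/s

Semi-major axis of the transfer orbit: a_t = (1.624×10^6 + 2.876×10^5)/2 = 9.558×10^5 km.
Circular speed at r₁: v₁ = √(μ/r₁) = √(3.490×10^8/1.624×10^6) = 14.6595 km/s.
Transfer-orbit speed at r₁ (vis-viva equation): v_a = √[μ(2/r₁ − 1/a_t)] = 8.04138 km/s.
First burn Δv₁ = |v_a − v₁| = 6.618 km/s.
Circular speed at r₂: v₂ = √(μ/r₂) = 34.84 km/s.
Transfer-orbit speed at r₂: v_p = √[μ(2/r₂ − 1/a_t)] = 45.41 km/s.
Second burn Δv₂ = |v₂ − v_p| = 10.57 km/s.
Total Δv = Δv₁ + Δv₂ = 17.19 km/s.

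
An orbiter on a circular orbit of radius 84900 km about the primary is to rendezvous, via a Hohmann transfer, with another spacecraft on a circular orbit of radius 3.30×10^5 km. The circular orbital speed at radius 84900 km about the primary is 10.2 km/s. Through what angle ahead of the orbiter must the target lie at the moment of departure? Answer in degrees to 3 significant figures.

φ = 90.3°

From the circular-orbit relation v² = μ/r at r = 84900 km: μ = v²r = (10.2)² × 84900 = 8.83300×10^6 km³/s².
Semi-major axis of the transfer orbit: a_t = (84900 + 3.300×10^5)/2 = 2.0745×10^5 km.
Transfer time t = π√(a_t³/μ) = 99877.12 s.
The target's mean motion on its circular orbit is ω₂ = √(μ/r₂³) = 1.567773×10^-5 rad/s.
Angle swept by the target during transfer: ω₂·t = 1.56585 rad = 89.72°.
Arrival is 180° from departure on the ellipse, so φ = 180° − 89.72° = 90.3°.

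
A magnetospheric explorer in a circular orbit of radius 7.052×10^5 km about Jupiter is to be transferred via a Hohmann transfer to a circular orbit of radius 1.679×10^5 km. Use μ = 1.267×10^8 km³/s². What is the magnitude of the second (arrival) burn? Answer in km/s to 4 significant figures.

Transfer-ellipse semi-major axis a_t = (r₁ + r₂)/2 = (7.052×10^5 + 1.679×10^5)/2 = 4.3655×10^5 km.
On the circular orbit at r = 1.679×10^5 km, v_c = √(μ/r) = 27.470 km/s.
Vis-viva on the transfer ellipse at r = 1.679×10^5 km gives v_t = √[μ(2/r − 1/a_t)] = 34.914 km/s.
Δv₂ = |v_t − v_c| = |34.914 − 27.470| = 7.444 km/s.

Δv₂ = 7.444 km/s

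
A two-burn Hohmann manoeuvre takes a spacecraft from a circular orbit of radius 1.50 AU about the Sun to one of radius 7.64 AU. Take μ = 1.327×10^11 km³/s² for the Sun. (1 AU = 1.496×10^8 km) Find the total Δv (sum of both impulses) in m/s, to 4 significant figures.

In km: r₁ = 1.50 × 1.496×10^8 = 2.244×10^8 km; r₂ = 7.64 × 1.496×10^8 = 1.142944×10^9 km.
Semi-major axis of the transfer orbit: a_t = (2.244×10^8 + 1.142944×10^9)/2 = 6.83672×10^8 km.
At r₁ the circular-orbit speed is v₁ = √(μ/r₁) = 24.318 km/s.
Transfer-orbit speed at r₁ (v² = μ(2/r − 1/a)): v_p = √[μ(2/r₁ − 1/a_t)] = 31.442 km/s.
First burn Δv₁ = |v_p − v₁| = 7.124 km/s.
Circular speed at r₂: v₂ = √(μ/r₂) = 10.775 km/s.
Transfer-orbit speed at r₂: v_a = √[μ(2/r₂ − 1/a_t)] = 6.1732 km/s.
Second burn Δv₂ = |v₂ − v_a| = 4.602 km/s.
Total Δv = Δv₁ + Δv₂ = 11.73 km/s.

Δv = 11730 m/s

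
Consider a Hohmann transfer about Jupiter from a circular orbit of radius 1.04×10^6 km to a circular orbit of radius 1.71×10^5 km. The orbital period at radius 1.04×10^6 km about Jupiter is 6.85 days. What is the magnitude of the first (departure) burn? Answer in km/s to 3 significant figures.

From Kepler's third law T² = 4π²r³/μ at r = 1.04×10^6 km, T = 6.85 days = 6.85 × 86400 s = 5.9184×10^5 s: μ = 4π²r³/T² = 1.26780×10^8 km³/s².
Semi-major axis of the transfer orbit: a_t = (1.040×10^6 + 1.710×10^5)/2 = 6.055×10^5 km.
Circular speed at r = 1.040×10^6 km: v_c = √(μ/r) = 11.0410 km/s.
Transfer-orbit speed at the same r (vis-viva, a = a_t): v_t = √[μ(2/r − 1/a_t)] = 5.86746 km/s.
Δv₁ = |v_t − v_c| = |5.86746 − 11.0410| = 5.174 km/s.

Δv₁ = 5.17 km/s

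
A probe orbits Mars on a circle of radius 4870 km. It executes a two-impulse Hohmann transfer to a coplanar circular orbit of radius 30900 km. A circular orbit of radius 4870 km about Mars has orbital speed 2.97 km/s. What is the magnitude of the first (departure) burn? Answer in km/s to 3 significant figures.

Δv₁ = 0.934 km/s

From the circular-orbit relation v² = μ/r at r = 4870 km: μ = v²r = (2.97)² × 4870 = 42957.8 km³/s².
Semi-major axis of the transfer orbit: a_t = (4870 + 30900)/2 = 17885 km.
On the circular orbit at r = 4870 km, v_c = √(μ/r) = 2.9700 km/s.
Transfer-orbit speed at the same r (vis-viva, a = a_t): v_t = √[μ(2/r − 1/a_t)] = 3.9038 km/s.
Δv₁ = |v_t − v_c| = |3.9038 − 2.9700| = 0.9338 km/s.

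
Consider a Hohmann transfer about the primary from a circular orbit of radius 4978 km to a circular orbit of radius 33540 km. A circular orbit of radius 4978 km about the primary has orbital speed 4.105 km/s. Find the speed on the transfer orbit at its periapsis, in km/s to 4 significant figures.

v = 5.417 km/s

From the circular-orbit relation v² = μ/r at r = 4978 km: μ = v²r = (4.105)² × 4978 = 83884.4 km³/s².
Semi-major axis of the transfer orbit: a_t = (4978 + 33540)/2 = 19259 km.
The periapsis of the transfer ellipse is at r = 4978 km.
Applying v² = μ(2/r − 1/a_t): v = 5.417 km/s.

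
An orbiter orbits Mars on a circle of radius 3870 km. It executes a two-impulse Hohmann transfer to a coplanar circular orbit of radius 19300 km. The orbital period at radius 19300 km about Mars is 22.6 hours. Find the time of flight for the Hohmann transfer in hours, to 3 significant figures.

t = 5.26 hours

From Kepler's third law T² = 4π²r³/μ at r = 19300 km, T = 22.6 hours = 22.6 × 3600 s = 81360 s: μ = 4π²r³/T² = 42875.6 km³/s².
Semi-major axis of the transfer orbit: a_t = (3870 + 19300)/2 = 11585 km.
By Kepler's third law the transfer-orbit period is T = 2π√(a_t³/μ), so t = T/2 = 18920 s.
Converting: 18920 s ÷ 3600 s/hour = 5.26 hours.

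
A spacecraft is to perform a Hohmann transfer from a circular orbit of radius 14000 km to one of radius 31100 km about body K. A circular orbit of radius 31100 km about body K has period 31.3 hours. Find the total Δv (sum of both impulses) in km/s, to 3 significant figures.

From Kepler's third law T² = 4π²r³/μ at r = 31100 km, T = 31.3 hours = 31.3 × 3600 s = 1.1268×10^5 s: μ = 4π²r³/T² = 93529.2 km³/s².
The Hohmann ellipse has a_t = (r₁ + r₂)/2 = 22550 km.
Circular speed at r₁: v₁ = √(μ/r₁) = √(93529.2/14000) = 2.5847 km/s.
On the transfer ellipse at r₁, vis-viva equation gives v_p = √[μ(2/r₁ − 1/a_t)] = 3.0354 km/s.
First burn Δv₁ = |v_p − v₁| = 0.4507 km/s.
At r₂, v₂ = √(μ/r₂) = 1.7342 km/s.
Transfer-orbit speed at r₂: v_a = √[μ(2/r₂ − 1/a_t)] = 1.3664 km/s.
Second burn Δv₂ = |v₂ − v_a| = 0.3678 km/s.
Δv = Δv₁ + Δv₂ = 0.4507 + 0.3678 = 0.8185 km/s.

Δv = 0.818 km/s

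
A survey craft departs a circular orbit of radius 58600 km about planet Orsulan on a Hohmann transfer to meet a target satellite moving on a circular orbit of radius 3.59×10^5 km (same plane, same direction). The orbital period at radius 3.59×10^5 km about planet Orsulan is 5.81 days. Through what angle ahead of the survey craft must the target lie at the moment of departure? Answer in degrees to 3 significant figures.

From Kepler's third law T² = 4π²r³/μ at r = 3.59×10^5 km, T = 5.81 days = 5.81 × 86400 s = 5.01984×10^5 s: μ = 4π²r³/T² = 7.24875×10^6 km³/s².
The Hohmann ellipse has a_t = (r₁ + r₂)/2 = 2.088×10^5 km.
Transfer time t = π√(a_t³/μ) = 1.113×10^5 s.
The target's mean motion on its circular orbit is ω₂ = √(μ/r₂³) = 1.252×10^-5 rad/s.
Angle swept by the target during transfer: ω₂·t = 1.3935 rad = 79.84°.
Arrival is 180° from departure on the ellipse, so φ = 180° − 79.84° = 100°.

φ = 100°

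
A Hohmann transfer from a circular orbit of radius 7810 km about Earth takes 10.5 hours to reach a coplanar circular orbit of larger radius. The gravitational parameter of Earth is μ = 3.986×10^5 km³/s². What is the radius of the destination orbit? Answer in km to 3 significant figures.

Transfer time t = 10.5 hours = 37800 s, and t = π√(a_t³/μ).
So a_t = (μ t²/π²)^(1/3) = (3.986×10^5 × (37800)² / π²)^(1/3) = 38643 km.
Since a_t = (r₁ + r₂)/2, r₂ = 2a_t − r₁ = 2×38643 − 7810 = 69476 km.

r₂ = 69500 km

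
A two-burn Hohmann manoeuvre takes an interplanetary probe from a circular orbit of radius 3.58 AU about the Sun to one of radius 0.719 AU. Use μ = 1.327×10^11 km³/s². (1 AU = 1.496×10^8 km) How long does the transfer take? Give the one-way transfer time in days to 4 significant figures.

In km: r₁ = 3.58 × 1.496×10^8 = 5.35568×10^8 km; r₂ = 0.719 × 1.496×10^8 = 1.075624×10^8 km.
Transfer-ellipse semi-major axis a_t = (r₁ + r₂)/2 = (5.35568×10^8 + 1.075624×10^8)/2 = 3.215652×10^8 km.
Transfer time t = π√(a_t³/μ) = π√((3.215652×10^8)³ / 1.327×10^11) = 4.973×10^7 s.
Converting: 4.973×10^7 s ÷ 86400 s/day = 575.6 days.

t = 575.6 days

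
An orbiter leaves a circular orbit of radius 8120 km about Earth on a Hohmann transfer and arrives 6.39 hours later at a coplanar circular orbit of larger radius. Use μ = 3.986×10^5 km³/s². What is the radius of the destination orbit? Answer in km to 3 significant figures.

Transfer time t = 6.39 hours = 23004 s, and t = π√(a_t³/μ).
So a_t = (μ t²/π²)^(1/3) = (3.986×10^5 × (23004)² / π²)^(1/3) = 27751 km.
Since a_t = (r₁ + r₂)/2, r₂ = 2a_t − r₁ = 2×27751 − 8120 = 47382 km.

r₂ = 47400 km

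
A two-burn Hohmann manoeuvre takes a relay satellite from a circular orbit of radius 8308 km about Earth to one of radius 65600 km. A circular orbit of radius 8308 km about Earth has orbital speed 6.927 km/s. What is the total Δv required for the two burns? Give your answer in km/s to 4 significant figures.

Δv = 3.599 km/s

From the circular-orbit relation v² = μ/r at r = 8308 km: μ = v²r = (6.927)² × 8308 = 3.98645×10^5 km³/s².
Semi-major axis of the transfer orbit: a_t = (8308 + 65600)/2 = 36954 km.
Circular speed at r₁: v₁ = √(μ/r₁) = √(3.98645×10^5/8308) = 6.92700 km/s.
Transfer-orbit speed at r₁ (vis-viva equation): v_p = √[μ(2/r₁ − 1/a_t)] = 9.22925 km/s.
First burn Δv₁ = |v_p − v₁| = 2.30225 km/s.
At r₂, v₂ = √(μ/r₂) = 2.46514 km/s.
Transfer-orbit speed at r₂: v_a = √[μ(2/r₂ − 1/a_t)] = 1.16885 km/s.
Second burn Δv₂ = |v₂ − v_a| = 1.29629 km/s.
Δv = Δv₁ + Δv₂ = 2.30225 + 1.29629 = 3.599 km/s.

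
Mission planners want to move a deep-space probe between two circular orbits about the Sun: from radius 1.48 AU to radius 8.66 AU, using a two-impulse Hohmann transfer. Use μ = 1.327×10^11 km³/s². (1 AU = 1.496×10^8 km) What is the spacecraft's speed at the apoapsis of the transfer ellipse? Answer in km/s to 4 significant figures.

In km: r₁ = 1.48 × 1.496×10^8 = 2.21408×10^8 km; r₂ = 8.66 × 1.496×10^8 = 1.295536×10^9 km.
Semi-major axis of the transfer orbit: a_t = (2.21408×10^8 + 1.295536×10^9)/2 = 7.58472×10^8 km.
The apoapsis of the transfer ellipse is at r = 1.295536×10^9 km.
From the vis-viva equation, v = √[μ(2/r − 1/a_t)] = 5.468 km/s.

v = 5.468 km/s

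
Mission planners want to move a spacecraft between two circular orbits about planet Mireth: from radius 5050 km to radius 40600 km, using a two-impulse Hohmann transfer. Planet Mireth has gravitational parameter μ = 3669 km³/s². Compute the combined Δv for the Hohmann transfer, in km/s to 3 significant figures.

Semi-major axis of the transfer orbit: a_t = (5050 + 40600)/2 = 22825 km.
Circular speed at r₁: v₁ = √(μ/r₁) = √(3669/5050) = 0.85237 km/s.
Transfer-orbit speed at r₁ (vis-viva): v_p = √[μ(2/r₁ − 1/a_t)] = 1.1368 km/s.
First burn Δv₁ = |v_p − v₁| = 0.2844 km/s.
Circular speed at r₂: v₂ = √(μ/r₂) = 0.3006 km/s.
Transfer-orbit speed at r₂: v_a = √[μ(2/r₂ − 1/a_t)] = 0.1414 km/s.
Second burn Δv₂ = |v₂ − v_a| = 0.1592 km/s.
Δv = Δv₁ + Δv₂ = 0.2844 + 0.1592 = 0.4436 km/s.

Δv = 0.444 km/s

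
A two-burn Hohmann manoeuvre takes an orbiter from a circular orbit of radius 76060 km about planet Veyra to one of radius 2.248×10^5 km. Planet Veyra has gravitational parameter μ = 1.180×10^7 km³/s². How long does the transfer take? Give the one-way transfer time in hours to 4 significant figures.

t = 14.82 hours

Transfer-ellipse semi-major axis a_t = (r₁ + r₂)/2 = (76060 + 2.248×10^5)/2 = 1.5043×10^5 km.
Half the transfer-orbit period gives t = π√(a_t³/μ) = 53360 s.
Converting: 53360 s ÷ 3600 s/hour = 14.82 hours.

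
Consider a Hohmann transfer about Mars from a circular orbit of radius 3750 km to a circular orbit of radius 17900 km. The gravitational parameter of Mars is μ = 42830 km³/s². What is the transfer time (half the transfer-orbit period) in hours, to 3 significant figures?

t = 4.75 hours

The Hohmann ellipse has a_t = (r₁ + r₂)/2 = 10825 km.
Transfer time t = π√(a_t³/μ) = π√((10825)³ / 42830) = 17100 s.
Converting: 17100 s ÷ 3600 s/hour = 4.75 hours.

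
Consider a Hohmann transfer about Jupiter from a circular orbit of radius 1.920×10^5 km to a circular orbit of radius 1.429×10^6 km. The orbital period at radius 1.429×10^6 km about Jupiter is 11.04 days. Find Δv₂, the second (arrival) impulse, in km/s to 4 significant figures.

Δv₂ = 4.832 km/s

From Kepler's third law T² = 4π²r³/μ at r = 1.429×10^6 km, T = 11.04 days = 11.04 × 86400 s = 9.53856×10^5 s: μ = 4π²r³/T² = 1.26617×10^8 km³/s².
Semi-major axis of the transfer orbit: a_t = (1.920×10^5 + 1.429×10^6)/2 = 8.105×10^5 km.
Circular speed at r = 1.429×10^6 km: v_c = √(μ/r) = 9.413 km/s.
Transfer-orbit speed at the same r (vis-viva, a = a_t): v_t = √[μ(2/r − 1/a_t)] = 4.581 km/s.
Δv₂ = |v_t − v_c| = |4.581 − 9.413| = 4.832 km/s.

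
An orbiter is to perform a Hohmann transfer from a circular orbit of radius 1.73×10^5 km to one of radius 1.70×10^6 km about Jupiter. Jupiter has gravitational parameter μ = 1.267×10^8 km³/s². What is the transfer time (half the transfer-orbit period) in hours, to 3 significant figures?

t = 70.3 hours

Transfer-ellipse semi-major axis a_t = (r₁ + r₂)/2 = (1.730×10^5 + 1.700×10^6)/2 = 9.365×10^5 km.
Transfer time t = π√(a_t³/μ) = π√((9.365×10^5)³ / 1.267×10^8) = 2.5294×10^5 s.
Converting: 2.5294×10^5 s ÷ 3600 s/hour = 70.3 hours.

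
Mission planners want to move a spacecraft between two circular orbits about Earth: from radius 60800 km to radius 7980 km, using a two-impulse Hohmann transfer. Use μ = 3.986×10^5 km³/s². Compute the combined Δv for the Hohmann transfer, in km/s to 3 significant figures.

Transfer-ellipse semi-major axis a_t = (r₁ + r₂)/2 = (60800 + 7980)/2 = 34390 km.
At r₁ the circular-orbit speed is v₁ = √(μ/r₁) = 2.560 km/s.
On the transfer ellipse at r₁, vis-viva equation gives v_a = √[μ(2/r₁ − 1/a_t)] = 1.233 km/s.
First burn Δv₁ = |v_a − v₁| = 1.327 km/s.
At r₂, v₂ = √(μ/r₂) = 7.0675 km/s.
Transfer-orbit speed at r₂: v_p = √[μ(2/r₂ − 1/a_t)] = 9.3973 km/s.
Second burn Δv₂ = |v₂ − v_p| = 2.330 km/s.
Total Δv = Δv₁ + Δv₂ = 3.657 km/s.

Δv = 3.66 km/s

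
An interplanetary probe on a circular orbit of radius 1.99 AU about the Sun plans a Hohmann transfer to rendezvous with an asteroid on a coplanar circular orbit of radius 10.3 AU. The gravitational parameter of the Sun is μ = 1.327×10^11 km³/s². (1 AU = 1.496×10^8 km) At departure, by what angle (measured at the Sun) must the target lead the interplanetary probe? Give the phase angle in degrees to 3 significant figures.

In km: r₁ = 1.99 × 1.496×10^8 = 2.97704×10^8 km; r₂ = 10.3 × 1.496×10^8 = 1.54088×10^9 km.
Transfer-ellipse semi-major axis a_t = (r₁ + r₂)/2 = (2.97704×10^8 + 1.54088×10^9)/2 = 9.19292×10^8 km.
The half-period of the transfer ellipse is t = π√(a_t³/μ) = 2.4038×10^8 s.
The target's mean motion on its circular orbit is ω₂ = √(μ/r₂³) = 6.0226×10^-9 rad/s.
Angle swept by the target during transfer: ω₂·t = 1.4477 rad = 82.947°.
Arrival is 180° from departure on the ellipse, so φ = 180° − 82.947° = 97.1°.

φ = 97.1°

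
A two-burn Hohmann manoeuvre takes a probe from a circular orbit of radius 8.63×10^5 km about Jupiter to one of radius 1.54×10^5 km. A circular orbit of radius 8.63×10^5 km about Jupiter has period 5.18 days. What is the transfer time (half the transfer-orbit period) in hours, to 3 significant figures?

t = 28.1 hours

From Kepler's third law T² = 4π²r³/μ at r = 8.63×10^5 km, T = 5.18 days = 5.18 × 86400 s = 4.47552×10^5 s: μ = 4π²r³/T² = 1.26679×10^8 km³/s².
The Hohmann ellipse has a_t = (r₁ + r₂)/2 = 5.085×10^5 km.
By Kepler's third law the transfer-orbit period is T = 2π√(a_t³/μ), so t = T/2 = 1.012×10^5 s.
Converting: 1.012×10^5 s ÷ 3600 s/hour = 28.1 hours.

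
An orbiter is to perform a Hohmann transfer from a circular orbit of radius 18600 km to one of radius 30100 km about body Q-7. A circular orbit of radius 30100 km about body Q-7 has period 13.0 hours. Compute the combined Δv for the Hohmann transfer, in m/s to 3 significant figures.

Δv = 1080 m/s

From Kepler's third law T² = 4π²r³/μ at r = 30100 km, T = 13.0 hours = 13.0 × 3600 s = 46800 s: μ = 4π²r³/T² = 4.91550×10^5 km³/s².
Semi-major axis of the transfer orbit: a_t = (18600 + 30100)/2 = 24350 km.
Circular speed at r₁: v₁ = √(μ/r₁) = √(4.91550×10^5/18600) = 5.1408 km/s.
On the transfer ellipse at r₁, vis-viva gives v_p = √[μ(2/r₁ − 1/a_t)] = 5.7156 km/s.
First burn Δv₁ = |v_p − v₁| = 0.5748 km/s.
Circular speed at r₂: v₂ = √(μ/r₂) = 4.0411 km/s.
Transfer-orbit speed at r₂: v_a = √[μ(2/r₂ − 1/a_t)] = 3.5319 km/s.
Second burn Δv₂ = |v₂ − v_a| = 0.5092 km/s.
Total Δv = Δv₁ + Δv₂ = 1.084 km/s.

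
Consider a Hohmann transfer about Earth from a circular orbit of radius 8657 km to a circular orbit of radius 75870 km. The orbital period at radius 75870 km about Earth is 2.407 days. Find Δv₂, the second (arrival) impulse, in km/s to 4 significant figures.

Δv₂ = 1.255 km/s

From Kepler's third law T² = 4π²r³/μ at r = 75870 km, T = 2.407 days = 2.407 × 86400 s = 2.079648×10^5 s: μ = 4π²r³/T² = 3.98649×10^5 km³/s².
Transfer-ellipse semi-major axis a_t = (r₁ + r₂)/2 = (8657 + 75870)/2 = 42263.5 km.
On the circular orbit at r = 75870 km, v_c = √(μ/r) = 2.292 km/s.
Transfer-orbit speed at the same r (vis-viva, a = a_t): v_t = √[μ(2/r − 1/a_t)] = 1.037 km/s.
Δv₂ = |v_t − v_c| = |1.037 − 2.292| = 1.255 km/s.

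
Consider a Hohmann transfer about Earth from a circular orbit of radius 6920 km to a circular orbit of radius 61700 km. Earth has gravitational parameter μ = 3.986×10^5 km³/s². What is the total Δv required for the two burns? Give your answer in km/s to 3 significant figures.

Δv = 3.99 km/s

Semi-major axis of the transfer orbit: a_t = (6920 + 61700)/2 = 34310 km.
Circular speed at r₁: v₁ = √(μ/r₁) = √(3.986×10^5/6920) = 7.58954 km/s.
On the transfer ellipse at r₁, v² = μ(2/r − 1/a) gives v_p = √[μ(2/r₁ − 1/a_t)] = 10.1777 km/s.
First burn Δv₁ = |v_p − v₁| = 2.588 km/s.
At r₂, v₂ = √(μ/r₂) = 2.5417 km/s.
Transfer-orbit speed at r₂: v_a = √[μ(2/r₂ − 1/a_t)] = 1.1415 km/s.
Second burn Δv₂ = |v₂ − v_a| = 1.400 km/s.
Total Δv = Δv₁ + Δv₂ = 3.988 km/s.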